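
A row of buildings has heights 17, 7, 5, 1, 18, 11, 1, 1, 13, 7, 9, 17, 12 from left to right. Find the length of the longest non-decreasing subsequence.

Track the smallest tail for each achievable length (allowing ties):
17 → extends → [17]
7 → replaces 17 → [7]
5 → replaces 7 → [5]
1 → replaces 5 → [1]
18 → extends → [1, 18]
11 → replaces 18 → [1, 11]
1 → replaces 11 → [1, 1]
1 → extends → [1, 1, 1]
13 → extends → [1, 1, 1, 13]
7 → replaces 13 → [1, 1, 1, 7]
9 → extends → [1, 1, 1, 7, 9]
17 → extends → [1, 1, 1, 7, 9, 17]
12 → replaces 17 → [1, 1, 1, 7, 9, 12]
Six tails, so the longest non-decreasing subsequence has length 6 (e.g. 1, 1, 1, 7, 9, 17).

6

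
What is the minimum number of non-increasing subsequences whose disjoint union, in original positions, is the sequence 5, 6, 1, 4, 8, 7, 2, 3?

3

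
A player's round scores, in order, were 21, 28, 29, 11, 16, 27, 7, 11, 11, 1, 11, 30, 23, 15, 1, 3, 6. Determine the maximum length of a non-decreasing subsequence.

Track the smallest tail for each achievable length (allowing ties):
21 → extends → [21]
28 → extends → [21, 28]
29 → extends → [21, 28, 29]
11 → replaces 21 → [11, 28, 29]
16 → replaces 28 → [11, 16, 29]
27 → replaces 29 → [11, 16, 27]
7 → replaces 11 → [7, 16, 27]
11 → replaces 16 → [7, 11, 27]
11 → replaces 27 → [7, 11, 11]
1 → replaces 7 → [1, 11, 11]
11 → extends → [1, 11, 11, 11]
30 → extends → [1, 11, 11, 11, 30]
23 → replaces 30 → [1, 11, 11, 11, 23]
15 → replaces 23 → [1, 11, 11, 11, 15]
1 → replaces 11 → [1, 1, 11, 11, 15]
3 → replaces 11 → [1, 1, 3, 11, 15]
6 → replaces 11 → [1, 1, 3, 6, 15]
Five tails, so the longest non-decreasing subsequence has length 5 (e.g. 11, 11, 11, 11, 30).

5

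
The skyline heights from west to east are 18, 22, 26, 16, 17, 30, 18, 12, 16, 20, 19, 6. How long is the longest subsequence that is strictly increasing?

Let dp[i] be the length of the longest such subsequence ending at index i:
i:      1  2  3  4  5  6  7  8  9 10 11 12
a[i]:  18 22 26 16 17 30 18 12 16 20 19  6
dp:     1  2  3  1  2  4  3  1  2  4  4  1
Maximum dp value is 4.

4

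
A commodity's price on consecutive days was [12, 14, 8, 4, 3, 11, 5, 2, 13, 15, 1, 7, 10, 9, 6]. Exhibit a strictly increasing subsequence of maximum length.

Patience tails give the LIS length; then backtrack through the dp parents:
12 → extends → [12]
14 → extends → [12, 14]
8 → replaces 12 → [8, 14]
4 → replaces 8 → [4, 14]
3 → replaces 4 → [3, 14]
11 → replaces 14 → [3, 11]
5 → replaces 11 → [3, 5]
2 → replaces 3 → [2, 5]
13 → extends → [2, 5, 13]
15 → extends → [2, 5, 13, 15]
1 → replaces 2 → [1, 5, 13, 15]
7 → replaces 13 → [1, 5, 7, 15]
10 → replaces 15 → [1, 5, 7, 10]
9 → replaces 10 → [1, 5, 7, 9]
6 → replaces 7 → [1, 5, 6, 9]
Length 4; one witness is 8, 11, 13, 15.

8, 11, 13, 15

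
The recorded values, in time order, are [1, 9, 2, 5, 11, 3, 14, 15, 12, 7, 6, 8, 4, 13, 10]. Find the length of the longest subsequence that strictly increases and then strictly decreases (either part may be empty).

inc[i] = longest strictly increasing subsequence ending at i; dec[i] = longest strictly decreasing subsequence starting at i:
i:      1  2  3  4  5  6  7  8  9 10 11 12 13 14 15
a[i]:   1  9  2  5 11  3 14 15 12  7  6  8  4 13 10
inc:    1  2  2  3  4  3  5  6  5  4  4  5  4  6  6
dec:    1  4  1  2  4  1  5  5  4  3  2  2  1  2  1
Best peak at i=8 (value 15): inc=6, dec=5, length 6+5−1 = 10.

10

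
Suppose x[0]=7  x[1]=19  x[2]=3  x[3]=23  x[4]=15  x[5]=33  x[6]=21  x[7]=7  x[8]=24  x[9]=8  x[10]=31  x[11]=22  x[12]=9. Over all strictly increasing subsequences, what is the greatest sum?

104

Let S[i] be the best sum of a strictly increasing subsequence ending at i:
i:       0   1   2   3   4   5   6   7   8   9  10  11  12
x[i]:    7  19   3  23  15  33  21   7  24   8  31  22   9
S:       7  26   3  49  22  82  47  10  73  18 104  69  27
Maximum is 104 (e.g. 7 + 19 + 23 + 24 + 31).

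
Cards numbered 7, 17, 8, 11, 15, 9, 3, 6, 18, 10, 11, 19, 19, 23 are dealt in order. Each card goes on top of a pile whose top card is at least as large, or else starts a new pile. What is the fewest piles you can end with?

7

Place each on the leftmost legal pile:
7 → new pile 1 (tops now [7])
17 → new pile 2 (tops now [7, 17])
8 → pile 2 (tops now [7, 8])
11 → new pile 3 (tops now [7, 8, 11])
15 → new pile 4 (tops now [7, 8, 11, 15])
9 → pile 3 (tops now [7, 8, 9, 15])
3 → pile 1 (tops now [3, 8, 9, 15])
6 → pile 2 (tops now [3, 6, 9, 15])
18 → new pile 5 (tops now [3, 6, 9, 15, 18])
10 → pile 4 (tops now [3, 6, 9, 10, 18])
11 → pile 5 (tops now [3, 6, 9, 10, 11])
19 → new pile 6 (tops now [3, 6, 9, 10, 11, 19])
19 → pile 6 (tops now [3, 6, 9, 10, 11, 19])
23 → new pile 7 (tops now [3, 6, 9, 10, 11, 19, 23])
Seven piles.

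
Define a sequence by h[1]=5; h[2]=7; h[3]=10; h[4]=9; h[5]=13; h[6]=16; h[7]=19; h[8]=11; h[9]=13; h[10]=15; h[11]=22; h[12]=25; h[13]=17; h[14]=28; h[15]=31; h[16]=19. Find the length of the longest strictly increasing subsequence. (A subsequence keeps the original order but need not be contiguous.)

10

Track the smallest tail for each achievable length (strict):
5 → extends → [5]
7 → extends → [5, 7]
10 → extends → [5, 7, 10]
9 → replaces 10 → [5, 7, 9]
13 → extends → [5, 7, 9, 13]
16 → extends → [5, 7, 9, 13, 16]
19 → extends → [5, 7, 9, 13, 16, 19]
11 → replaces 13 → [5, 7, 9, 11, 16, 19]
13 → replaces 16 → [5, 7, 9, 11, 13, 19]
15 → replaces 19 → [5, 7, 9, 11, 13, 15]
22 → extends → [5, 7, 9, 11, 13, 15, 22]
25 → extends → [5, 7, 9, 11, 13, 15, 22, 25]
17 → replaces 22 → [5, 7, 9, 11, 13, 15, 17, 25]
28 → extends → [5, 7, 9, 11, 13, 15, 17, 25, 28]
31 → extends → [5, 7, 9, 11, 13, 15, 17, 25, 28, 31]
19 → replaces 25 → [5, 7, 9, 11, 13, 15, 17, 19, 28, 31]
Ten tails, so the longest strictly increasing subsequence has length 10 (e.g. 5, 7, 10, 13, 16, 19, 22, 25, 28, 31).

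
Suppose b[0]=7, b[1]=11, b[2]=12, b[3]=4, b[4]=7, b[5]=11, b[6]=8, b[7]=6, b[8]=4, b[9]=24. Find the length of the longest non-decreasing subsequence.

4

Track the smallest tail for each achievable length (allowing ties):
7 → extends → [7]
11 → extends → [7, 11]
12 → extends → [7, 11, 12]
4 → replaces 7 → [4, 11, 12]
7 → replaces 11 → [4, 7, 12]
11 → replaces 12 → [4, 7, 11]
8 → replaces 11 → [4, 7, 8]
6 → replaces 7 → [4, 6, 8]
4 → replaces 6 → [4, 4, 8]
24 → extends → [4, 4, 8, 24]
Four tails, so the longest non-decreasing subsequence has length 4 (e.g. 7, 11, 12, 24).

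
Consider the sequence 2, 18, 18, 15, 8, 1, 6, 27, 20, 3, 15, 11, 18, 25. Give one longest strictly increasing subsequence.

Patience tails give the LIS length; then backtrack through the dp parents:
2 → extends → [2]
18 → extends → [2, 18]
18 → already a tail → [2, 18]
15 → replaces 18 → [2, 15]
8 → replaces 15 → [2, 8]
1 → replaces 2 → [1, 8]
6 → replaces 8 → [1, 6]
27 → extends → [1, 6, 27]
20 → replaces 27 → [1, 6, 20]
3 → replaces 6 → [1, 3, 20]
15 → replaces 20 → [1, 3, 15]
11 → replaces 15 → [1, 3, 11]
18 → extends → [1, 3, 11, 18]
25 → extends → [1, 3, 11, 18, 25]
Length 5; one witness is 2, 8, 15, 18, 25.

2, 8, 15, 18, 25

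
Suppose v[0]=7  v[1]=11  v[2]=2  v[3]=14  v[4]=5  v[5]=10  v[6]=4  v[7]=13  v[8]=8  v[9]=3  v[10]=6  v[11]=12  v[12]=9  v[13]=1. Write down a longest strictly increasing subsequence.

2, 5, 10, 13

Patience tails give the LIS length; then backtrack through the dp parents:
7 → extends → [7]
11 → extends → [7, 11]
2 → replaces 7 → [2, 11]
14 → extends → [2, 11, 14]
5 → replaces 11 → [2, 5, 14]
10 → replaces 14 → [2, 5, 10]
4 → replaces 5 → [2, 4, 10]
13 → extends → [2, 4, 10, 13]
8 → replaces 10 → [2, 4, 8, 13]
3 → replaces 4 → [2, 3, 8, 13]
6 → replaces 8 → [2, 3, 6, 13]
12 → replaces 13 → [2, 3, 6, 12]
9 → replaces 12 → [2, 3, 6, 9]
1 → replaces 2 → [1, 3, 6, 9]
Length 4; one witness is 2, 5, 10, 13.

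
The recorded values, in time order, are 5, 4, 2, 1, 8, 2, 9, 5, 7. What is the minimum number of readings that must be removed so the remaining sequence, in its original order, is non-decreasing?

Fewest deletions = n − (longest non-decreasing subsequence).
i:     1 2 3 4 5 6 7 8 9
a[i]:  5 4 2 1 8 2 9 5 7
dp:    1 1 1 1 2 2 3 3 4
max dp = 4, so deletions = 9 − 4 = 5.

5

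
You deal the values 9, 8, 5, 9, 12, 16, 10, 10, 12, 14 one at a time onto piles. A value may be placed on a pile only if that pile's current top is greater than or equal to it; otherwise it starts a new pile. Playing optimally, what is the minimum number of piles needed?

Place each on the leftmost legal pile:
9 → new pile 1 (tops now [9])
8 → pile 1 (tops now [8])
5 → pile 1 (tops now [5])
9 → new pile 2 (tops now [5, 9])
12 → new pile 3 (tops now [5, 9, 12])
16 → new pile 4 (tops now [5, 9, 12, 16])
10 → pile 3 (tops now [5, 9, 10, 16])
10 → pile 3 (tops now [5, 9, 10, 16])
12 → pile 4 (tops now [5, 9, 10, 12])
14 → new pile 5 (tops now [5, 9, 10, 12, 14])
Five piles.

5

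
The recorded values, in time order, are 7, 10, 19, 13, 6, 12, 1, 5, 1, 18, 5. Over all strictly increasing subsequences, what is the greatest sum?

Let S[i] be the best sum of a strictly increasing subsequence ending at i:
i:      1  2  3  4  5  6  7  8  9 10 11
a[i]:   7 10 19 13  6 12  1  5  1 18  5
S:      7 17 36 30  6 29  1  6  1 48  6
Maximum is 48 (e.g. 7 + 10 + 13 + 18).

48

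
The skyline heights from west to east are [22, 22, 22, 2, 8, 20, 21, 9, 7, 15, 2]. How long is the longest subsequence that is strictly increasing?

4

Track the smallest tail for each achievable length (strict):
22 → extends → [22]
22 → already a tail → [22]
22 → already a tail → [22]
2 → replaces 22 → [2]
8 → extends → [2, 8]
20 → extends → [2, 8, 20]
21 → extends → [2, 8, 20, 21]
9 → replaces 20 → [2, 8, 9, 21]
7 → replaces 8 → [2, 7, 9, 21]
15 → replaces 21 → [2, 7, 9, 15]
2 → already a tail → [2, 7, 9, 15]
Four tails, so the longest strictly increasing subsequence has length 4 (e.g. 2, 8, 20, 21).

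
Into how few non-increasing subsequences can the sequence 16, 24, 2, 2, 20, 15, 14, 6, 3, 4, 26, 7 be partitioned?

4

Place each on the leftmost legal pile:
16 → new pile 1 (tops now [16])
24 → new pile 2 (tops now [16, 24])
2 → pile 1 (tops now [2, 24])
2 → pile 1 (tops now [2, 24])
20 → pile 2 (tops now [2, 20])
15 → pile 2 (tops now [2, 15])
14 → pile 2 (tops now [2, 14])
6 → pile 2 (tops now [2, 6])
3 → pile 2 (tops now [2, 3])
4 → new pile 3 (tops now [2, 3, 4])
26 → new pile 4 (tops now [2, 3, 4, 26])
7 → pile 4 (tops now [2, 3, 4, 7])
Four piles.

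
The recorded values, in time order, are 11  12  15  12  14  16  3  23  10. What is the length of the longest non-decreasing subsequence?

Let dp[i] be the length of the longest such subsequence ending at index i:
i:      1  2  3  4  5  6  7  8  9
a[i]:  11 12 15 12 14 16  3 23 10
dp:     1  2  3  3  4  5  1  6  2
Maximum dp value is 6.

6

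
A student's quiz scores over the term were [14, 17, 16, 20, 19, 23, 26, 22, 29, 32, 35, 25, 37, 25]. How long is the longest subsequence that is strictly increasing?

Track the smallest tail for each achievable length (strict):
14 → extends → [14]
17 → extends → [14, 17]
16 → replaces 17 → [14, 16]
20 → extends → [14, 16, 20]
19 → replaces 20 → [14, 16, 19]
23 → extends → [14, 16, 19, 23]
26 → extends → [14, 16, 19, 23, 26]
22 → replaces 23 → [14, 16, 19, 22, 26]
29 → extends → [14, 16, 19, 22, 26, 29]
32 → extends → [14, 16, 19, 22, 26, 29, 32]
35 → extends → [14, 16, 19, 22, 26, 29, 32, 35]
25 → replaces 26 → [14, 16, 19, 22, 25, 29, 32, 35]
37 → extends → [14, 16, 19, 22, 25, 29, 32, 35, 37]
25 → already a tail → [14, 16, 19, 22, 25, 29, 32, 35, 37]
Nine tails, so the longest strictly increasing subsequence has length 9 (e.g. 14, 17, 20, 23, 26, 29, 32, 35, 37).

9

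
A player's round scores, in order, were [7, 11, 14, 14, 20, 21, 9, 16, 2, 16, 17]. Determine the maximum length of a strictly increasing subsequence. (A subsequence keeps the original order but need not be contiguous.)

5

Track the smallest tail for each achievable length (strict):
7 → extends → [7]
11 → extends → [7, 11]
14 → extends → [7, 11, 14]
14 → already a tail → [7, 11, 14]
20 → extends → [7, 11, 14, 20]
21 → extends → [7, 11, 14, 20, 21]
9 → replaces 11 → [7, 9, 14, 20, 21]
16 → replaces 20 → [7, 9, 14, 16, 21]
2 → replaces 7 → [2, 9, 14, 16, 21]
16 → already a tail → [2, 9, 14, 16, 21]
17 → replaces 21 → [2, 9, 14, 16, 17]
Five tails, so the longest strictly increasing subsequence has length 5 (e.g. 7, 11, 14, 20, 21).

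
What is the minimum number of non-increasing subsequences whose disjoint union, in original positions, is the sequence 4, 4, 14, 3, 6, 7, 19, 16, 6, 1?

4

Place each on the leftmost legal pile:
4 → new pile 1 (tops now [4])
4 → pile 1 (tops now [4])
14 → new pile 2 (tops now [4, 14])
3 → pile 1 (tops now [3, 14])
6 → pile 2 (tops now [3, 6])
7 → new pile 3 (tops now [3, 6, 7])
19 → new pile 4 (tops now [3, 6, 7, 19])
16 → pile 4 (tops now [3, 6, 7, 16])
6 → pile 2 (tops now [3, 6, 7, 16])
1 → pile 1 (tops now [1, 6, 7, 16])
Four piles.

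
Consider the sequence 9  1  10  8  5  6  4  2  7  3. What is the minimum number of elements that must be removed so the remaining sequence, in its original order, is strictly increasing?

Fewest deletions = n − (longest strictly increasing subsequence).
Patience tails:
9 → extends → [9]
1 → replaces 9 → [1]
10 → extends → [1, 10]
8 → replaces 10 → [1, 8]
5 → replaces 8 → [1, 5]
6 → extends → [1, 5, 6]
4 → replaces 5 → [1, 4, 6]
2 → replaces 4 → [1, 2, 6]
7 → extends → [1, 2, 6, 7]
3 → replaces 6 → [1, 2, 3, 7]
Longest strictly increasing subsequence has length 4, so deletions = 10 − 4 = 6.

6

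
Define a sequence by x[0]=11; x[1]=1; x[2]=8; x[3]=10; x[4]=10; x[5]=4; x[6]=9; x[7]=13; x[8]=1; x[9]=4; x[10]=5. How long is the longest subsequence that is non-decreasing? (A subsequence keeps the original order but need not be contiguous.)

5

Track the smallest tail for each achievable length (allowing ties):
11 → extends → [11]
1 → replaces 11 → [1]
8 → extends → [1, 8]
10 → extends → [1, 8, 10]
10 → extends → [1, 8, 10, 10]
4 → replaces 8 → [1, 4, 10, 10]
9 → replaces 10 → [1, 4, 9, 10]
13 → extends → [1, 4, 9, 10, 13]
1 → replaces 4 → [1, 1, 9, 10, 13]
4 → replaces 9 → [1, 1, 4, 10, 13]
5 → replaces 10 → [1, 1, 4, 5, 13]
Five tails, so the longest non-decreasing subsequence has length 5 (e.g. 1, 8, 10, 10, 13).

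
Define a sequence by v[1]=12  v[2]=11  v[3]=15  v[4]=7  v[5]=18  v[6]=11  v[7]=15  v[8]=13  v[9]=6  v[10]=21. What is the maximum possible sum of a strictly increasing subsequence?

66

Let S[i] be the best sum of a strictly increasing subsequence ending at i:
i:      1  2  3  4  5  6  7  8  9 10
v[i]:  12 11 15  7 18 11 15 13  6 21
S:     12 11 27  7 45 18 33 31  6 66
Maximum is 66 (e.g. 12 + 15 + 18 + 21).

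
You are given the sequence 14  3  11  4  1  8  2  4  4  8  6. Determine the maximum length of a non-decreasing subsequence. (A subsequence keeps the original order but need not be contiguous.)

Track the smallest tail for each achievable length (allowing ties):
14 → extends → [14]
3 → replaces 14 → [3]
11 → extends → [3, 11]
4 → replaces 11 → [3, 4]
1 → replaces 3 → [1, 4]
8 → extends → [1, 4, 8]
2 → replaces 4 → [1, 2, 8]
4 → replaces 8 → [1, 2, 4]
4 → extends → [1, 2, 4, 4]
8 → extends → [1, 2, 4, 4, 8]
6 → replaces 8 → [1, 2, 4, 4, 6]
Five tails, so the longest non-decreasing subsequence has length 5 (e.g. 3, 4, 4, 4, 8).

5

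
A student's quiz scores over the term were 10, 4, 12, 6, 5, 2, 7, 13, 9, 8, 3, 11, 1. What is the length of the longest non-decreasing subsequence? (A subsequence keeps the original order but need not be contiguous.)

Track the smallest tail for each achievable length (allowing ties):
10 → extends → [10]
4 → replaces 10 → [4]
12 → extends → [4, 12]
6 → replaces 12 → [4, 6]
5 → replaces 6 → [4, 5]
2 → replaces 4 → [2, 5]
7 → extends → [2, 5, 7]
13 → extends → [2, 5, 7, 13]
9 → replaces 13 → [2, 5, 7, 9]
8 → replaces 9 → [2, 5, 7, 8]
3 → replaces 5 → [2, 3, 7, 8]
11 → extends → [2, 3, 7, 8, 11]
1 → replaces 2 → [1, 3, 7, 8, 11]
Five tails, so the longest non-decreasing subsequence has length 5 (e.g. 4, 6, 7, 9, 11).

5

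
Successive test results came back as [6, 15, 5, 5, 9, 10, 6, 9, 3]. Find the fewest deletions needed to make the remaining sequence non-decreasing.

5

Fewest deletions = n − (longest non-decreasing subsequence).
Patience tails:
6 → extends → [6]
15 → extends → [6, 15]
5 → replaces 6 → [5, 15]
5 → replaces 15 → [5, 5]
9 → extends → [5, 5, 9]
10 → extends → [5, 5, 9, 10]
6 → replaces 9 → [5, 5, 6, 10]
9 → replaces 10 → [5, 5, 6, 9]
3 → replaces 5 → [3, 5, 6, 9]
Longest non-decreasing subsequence has length 4, so deletions = 9 − 4 = 5.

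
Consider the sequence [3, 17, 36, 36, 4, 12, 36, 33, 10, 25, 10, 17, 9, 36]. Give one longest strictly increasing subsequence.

Patience tails give the LIS length; then backtrack through the dp parents:
3 → extends → [3]
17 → extends → [3, 17]
36 → extends → [3, 17, 36]
36 → already a tail → [3, 17, 36]
4 → replaces 17 → [3, 4, 36]
12 → replaces 36 → [3, 4, 12]
36 → extends → [3, 4, 12, 36]
33 → replaces 36 → [3, 4, 12, 33]
10 → replaces 12 → [3, 4, 10, 33]
25 → replaces 33 → [3, 4, 10, 25]
10 → already a tail → [3, 4, 10, 25]
17 → replaces 25 → [3, 4, 10, 17]
9 → replaces 10 → [3, 4, 9, 17]
36 → extends → [3, 4, 9, 17, 36]
Length 5; one witness is 3, 4, 12, 33, 36.

3, 4, 12, 33, 36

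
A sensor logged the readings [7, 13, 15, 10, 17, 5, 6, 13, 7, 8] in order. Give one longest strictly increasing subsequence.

Patience tails give the LIS length; then backtrack through the dp parents:
7 → extends → [7]
13 → extends → [7, 13]
15 → extends → [7, 13, 15]
10 → replaces 13 → [7, 10, 15]
17 → extends → [7, 10, 15, 17]
5 → replaces 7 → [5, 10, 15, 17]
6 → replaces 10 → [5, 6, 15, 17]
13 → replaces 15 → [5, 6, 13, 17]
7 → replaces 13 → [5, 6, 7, 17]
8 → replaces 17 → [5, 6, 7, 8]
Length 4; one witness is 7, 13, 15, 17.

7, 13, 15, 17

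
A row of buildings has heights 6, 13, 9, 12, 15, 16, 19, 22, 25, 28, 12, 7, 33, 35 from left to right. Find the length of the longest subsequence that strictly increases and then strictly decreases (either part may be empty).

inc[i] = longest strictly increasing subsequence ending at i; dec[i] = longest strictly decreasing subsequence starting at i:
i:      1  2  3  4  5  6  7  8  9 10 11 12 13 14
a[i]:   6 13  9 12 15 16 19 22 25 28 12  7 33 35
inc:    1  2  2  3  4  5  6  7  8  9  3  2 10 11
dec:    1  3  2  2  3  3  3  3  3  3  2  1  1  1
Best peak at i=10 (value 28): inc=9, dec=3, length 9+3−1 = 11.

11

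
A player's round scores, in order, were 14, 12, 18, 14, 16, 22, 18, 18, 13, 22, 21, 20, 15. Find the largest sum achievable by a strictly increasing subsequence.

Let S[i] be the best sum of a strictly increasing subsequence ending at i:
i:      1  2  3  4  5  6  7  8  9 10 11 12 13
a[i]:  14 12 18 14 16 22 18 18 13 22 21 20 15
S:     14 12 32 26 42 64 60 60 25 82 81 80 41
Maximum is 82 (e.g. 12 + 14 + 16 + 18 + 22).

82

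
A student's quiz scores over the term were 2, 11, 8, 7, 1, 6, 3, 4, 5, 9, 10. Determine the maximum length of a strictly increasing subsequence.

Track the smallest tail for each achievable length (strict):
2 → extends → [2]
11 → extends → [2, 11]
8 → replaces 11 → [2, 8]
7 → replaces 8 → [2, 7]
1 → replaces 2 → [1, 7]
6 → replaces 7 → [1, 6]
3 → replaces 6 → [1, 3]
4 → extends → [1, 3, 4]
5 → extends → [1, 3, 4, 5]
9 → extends → [1, 3, 4, 5, 9]
10 → extends → [1, 3, 4, 5, 9, 10]
Six tails, so the longest strictly increasing subsequence has length 6 (e.g. 2, 3, 4, 5, 9, 10).

6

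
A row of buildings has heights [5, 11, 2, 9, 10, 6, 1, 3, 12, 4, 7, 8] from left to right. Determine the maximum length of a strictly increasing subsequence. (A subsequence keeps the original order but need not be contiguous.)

Let dp[i] be the length of the longest such subsequence ending at index i:
i:      1  2  3  4  5  6  7  8  9 10 11 12
a[i]:   5 11  2  9 10  6  1  3 12  4  7  8
dp:     1  2  1  2  3  2  1  2  4  3  4  5
Maximum dp value is 5.

5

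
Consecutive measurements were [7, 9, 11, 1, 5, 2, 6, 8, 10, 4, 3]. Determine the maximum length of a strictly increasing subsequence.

Track the smallest tail for each achievable length (strict):
7 → extends → [7]
9 → extends → [7, 9]
11 → extends → [7, 9, 11]
1 → replaces 7 → [1, 9, 11]
5 → replaces 9 → [1, 5, 11]
2 → replaces 5 → [1, 2, 11]
6 → replaces 11 → [1, 2, 6]
8 → extends → [1, 2, 6, 8]
10 → extends → [1, 2, 6, 8, 10]
4 → replaces 6 → [1, 2, 4, 8, 10]
3 → replaces 4 → [1, 2, 3, 8, 10]
Five tails, so the longest strictly increasing subsequence has length 5 (e.g. 1, 5, 6, 8, 10).

5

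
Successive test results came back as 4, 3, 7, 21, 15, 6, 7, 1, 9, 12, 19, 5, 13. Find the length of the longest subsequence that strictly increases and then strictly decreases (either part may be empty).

7

inc[i] = longest strictly increasing subsequence ending at i; dec[i] = longest strictly decreasing subsequence starting at i:
i:      1  2  3  4  5  6  7  8  9 10 11 12 13
a[i]:   4  3  7 21 15  6  7  1  9 12 19  5 13
inc:    1  1  2  3  3  2  3  1  4  5  6  2  6
dec:    3  2  3  4  3  2  2  1  2  2  2  1  1
Best peak at i=11 (value 19): inc=6, dec=2, length 6+2−1 = 7.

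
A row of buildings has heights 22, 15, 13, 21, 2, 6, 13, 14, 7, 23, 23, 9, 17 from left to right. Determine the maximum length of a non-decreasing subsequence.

6

Let dp[i] be the length of the longest such subsequence ending at index i:
i:      1  2  3  4  5  6  7  8  9 10 11 12 13
a[i]:  22 15 13 21  2  6 13 14  7 23 23  9 17
dp:     1  1  1  2  1  2  3  4  3  5  6  4  5
Maximum dp value is 6.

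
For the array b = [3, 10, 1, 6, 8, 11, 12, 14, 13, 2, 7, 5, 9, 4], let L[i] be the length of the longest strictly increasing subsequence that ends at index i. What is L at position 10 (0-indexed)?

dp[i] = 1 + max{dp[j] : j<i, b[j]<b[i]} (or 1 if no such j):
i:      0  1  2  3  4  5  6  7  8  9 10 11 12 13
b[i]:   3 10  1  6  8 11 12 14 13  2  7  5  9  4
dp:     1  2  1  2  3  4  5  6  6  2  3  3  4  3
At index 10 the value is 3.

3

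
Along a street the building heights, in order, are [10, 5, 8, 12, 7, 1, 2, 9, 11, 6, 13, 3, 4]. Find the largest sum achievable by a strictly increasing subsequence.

Let S[i] be the best sum of a strictly increasing subsequence ending at i:
i:      1  2  3  4  5  6  7  8  9 10 11 12 13
a[i]:  10  5  8 12  7  1  2  9 11  6 13  3  4
S:     10  5 13 25 12  1  3 22 33 11 46  6 10
Maximum is 46 (e.g. 5 + 8 + 9 + 11 + 13).

46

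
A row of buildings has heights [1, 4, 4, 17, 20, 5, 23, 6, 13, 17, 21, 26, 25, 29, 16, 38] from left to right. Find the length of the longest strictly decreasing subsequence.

3

Negate each value so 'decreasing' becomes 'increasing', then run patience tails on the negated sequence:
-1 → extends → [-1]
-4 → replaces -1 → [-4]
-4 → already a tail → [-4]
-17 → replaces -4 → [-17]
-20 → replaces -17 → [-20]
-5 → extends → [-20, -5]
-23 → replaces -20 → [-23, -5]
-6 → replaces -5 → [-23, -6]
-13 → replaces -6 → [-23, -13]
-17 → replaces -13 → [-23, -17]
-21 → replaces -17 → [-23, -21]
-26 → replaces -23 → [-26, -21]
-25 → replaces -21 → [-26, -25]
-29 → replaces -26 → [-29, -25]
-16 → extends → [-29, -25, -16]
-38 → replaces -29 → [-38, -25, -16]
Three tails, so the longest strictly decreasing subsequence of the original has length 3.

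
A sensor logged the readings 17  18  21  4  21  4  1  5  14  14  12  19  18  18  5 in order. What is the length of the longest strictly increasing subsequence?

4

Track the smallest tail for each achievable length (strict):
17 → extends → [17]
18 → extends → [17, 18]
21 → extends → [17, 18, 21]
4 → replaces 17 → [4, 18, 21]
21 → already a tail → [4, 18, 21]
4 → already a tail → [4, 18, 21]
1 → replaces 4 → [1, 18, 21]
5 → replaces 18 → [1, 5, 21]
14 → replaces 21 → [1, 5, 14]
14 → already a tail → [1, 5, 14]
12 → replaces 14 → [1, 5, 12]
19 → extends → [1, 5, 12, 19]
18 → replaces 19 → [1, 5, 12, 18]
18 → already a tail → [1, 5, 12, 18]
5 → already a tail → [1, 5, 12, 18]
Four tails, so the longest strictly increasing subsequence has length 4 (e.g. 4, 5, 14, 19).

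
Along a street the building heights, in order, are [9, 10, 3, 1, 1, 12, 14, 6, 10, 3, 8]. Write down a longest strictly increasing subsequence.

Patience tails give the LIS length; then backtrack through the dp parents:
9 → extends → [9]
10 → extends → [9, 10]
3 → replaces 9 → [3, 10]
1 → replaces 3 → [1, 10]
1 → already a tail → [1, 10]
12 → extends → [1, 10, 12]
14 → extends → [1, 10, 12, 14]
6 → replaces 10 → [1, 6, 12, 14]
10 → replaces 12 → [1, 6, 10, 14]
3 → replaces 6 → [1, 3, 10, 14]
8 → replaces 10 → [1, 3, 8, 14]
Length 4; one witness is 9, 10, 12, 14.

9, 10, 12, 14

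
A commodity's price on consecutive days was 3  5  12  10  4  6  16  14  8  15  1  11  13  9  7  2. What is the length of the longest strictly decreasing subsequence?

Let dp[i] be the longest strictly decreasing subsequence ending at i:
i:      1  2  3  4  5  6  7  8  9 10 11 12 13 14 15 16
a[i]:   3  5 12 10  4  6 16 14  8 15  1 11 13  9  7  2
dp:     1  1  1  2  3  3  1  2  3  2  4  3  3  4  5  6
Maximum is 6.

6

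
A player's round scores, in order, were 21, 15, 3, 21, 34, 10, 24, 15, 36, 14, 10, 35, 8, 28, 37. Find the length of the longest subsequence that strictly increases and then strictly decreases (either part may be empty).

8

inc[i] = longest strictly increasing subsequence ending at i; dec[i] = longest strictly decreasing subsequence starting at i:
i:      1  2  3  4  5  6  7  8  9 10 11 12 13 14 15
a[i]:  21 15  3 21 34 10 24 15 36 14 10 35  8 28 37
inc:    1  1  1  2  3  2  3  3  4  3  2  4  2  4  5
dec:    5  4  1  5  6  2  5  4  4  3  2  2  1  1  1
Best peak at i=5 (value 34): inc=3, dec=6, length 3+6−1 = 8.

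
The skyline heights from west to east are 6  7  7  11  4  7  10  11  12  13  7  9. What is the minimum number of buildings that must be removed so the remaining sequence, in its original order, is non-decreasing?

Fewest deletions = n − (longest non-decreasing subsequence).
Patience tails:
6 → extends → [6]
7 → extends → [6, 7]
7 → extends → [6, 7, 7]
11 → extends → [6, 7, 7, 11]
4 → replaces 6 → [4, 7, 7, 11]
7 → replaces 11 → [4, 7, 7, 7]
10 → extends → [4, 7, 7, 7, 10]
11 → extends → [4, 7, 7, 7, 10, 11]
12 → extends → [4, 7, 7, 7, 10, 11, 12]
13 → extends → [4, 7, 7, 7, 10, 11, 12, 13]
7 → replaces 10 → [4, 7, 7, 7, 7, 11, 12, 13]
9 → replaces 11 → [4, 7, 7, 7, 7, 9, 12, 13]
Longest non-decreasing subsequence has length 8, so deletions = 12 − 8 = 4.

4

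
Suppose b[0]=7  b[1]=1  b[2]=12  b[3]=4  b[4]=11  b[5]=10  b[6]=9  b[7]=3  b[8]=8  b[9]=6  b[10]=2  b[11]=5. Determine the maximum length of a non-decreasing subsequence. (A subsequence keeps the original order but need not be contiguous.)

Let dp[i] be the length of the longest such subsequence ending at index i:
i:      0  1  2  3  4  5  6  7  8  9 10 11
b[i]:   7  1 12  4 11 10  9  3  8  6  2  5
dp:     1  1  2  2  3  3  3  2  3  3  2  3
Maximum dp value is 3.

3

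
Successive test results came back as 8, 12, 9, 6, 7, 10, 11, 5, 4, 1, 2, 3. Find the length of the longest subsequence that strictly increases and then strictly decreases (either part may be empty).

inc[i] = longest strictly increasing subsequence ending at i; dec[i] = longest strictly decreasing subsequence starting at i:
i:      1  2  3  4  5  6  7  8  9 10 11 12
a[i]:   8 12  9  6  7 10 11  5  4  1  2  3
inc:    1  2  2  1  2  3  4  1  1  1  2  3
dec:    5  6  5  4  4  4  4  3  2  1  1  1
Best peak at i=2 (value 12): inc=2, dec=6, length 2+6−1 = 7.

7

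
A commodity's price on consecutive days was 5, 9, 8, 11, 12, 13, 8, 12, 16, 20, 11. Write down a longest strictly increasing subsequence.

Patience tails give the LIS length; then backtrack through the dp parents:
5 → extends → [5]
9 → extends → [5, 9]
8 → replaces 9 → [5, 8]
11 → extends → [5, 8, 11]
12 → extends → [5, 8, 11, 12]
13 → extends → [5, 8, 11, 12, 13]
8 → already a tail → [5, 8, 11, 12, 13]
12 → already a tail → [5, 8, 11, 12, 13]
16 → extends → [5, 8, 11, 12, 13, 16]
20 → extends → [5, 8, 11, 12, 13, 16, 20]
11 → already a tail → [5, 8, 11, 12, 13, 16, 20]
Length 7; one witness is 5, 9, 11, 12, 13, 16, 20.

5, 9, 11, 12, 13, 16, 20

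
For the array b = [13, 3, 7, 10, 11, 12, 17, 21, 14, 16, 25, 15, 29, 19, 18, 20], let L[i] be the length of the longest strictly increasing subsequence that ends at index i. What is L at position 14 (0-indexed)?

dp[i] = 1 + max{dp[j] : j<i, b[j]<b[i]} (or 1 if no such j):
i:      0  1  2  3  4  5  6  7  8  9 10 11 12 13 14 15
b[i]:  13  3  7 10 11 12 17 21 14 16 25 15 29 19 18 20
dp:     1  1  2  3  4  5  6  7  6  7  8  7  9  8  8  9
At index 14 the value is 8.

8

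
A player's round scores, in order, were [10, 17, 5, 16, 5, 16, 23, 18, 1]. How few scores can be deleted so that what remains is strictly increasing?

6

Fewest deletions = n − (longest strictly increasing subsequence).
Patience tails:
10 → extends → [10]
17 → extends → [10, 17]
5 → replaces 10 → [5, 17]
16 → replaces 17 → [5, 16]
5 → already a tail → [5, 16]
16 → already a tail → [5, 16]
23 → extends → [5, 16, 23]
18 → replaces 23 → [5, 16, 18]
1 → replaces 5 → [1, 16, 18]
Longest strictly increasing subsequence has length 3, so deletions = 9 − 3 = 6.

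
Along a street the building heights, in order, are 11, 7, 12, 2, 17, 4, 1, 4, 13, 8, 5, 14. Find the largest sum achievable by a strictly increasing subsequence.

Let S[i] be the best sum of a strictly increasing subsequence ending at i:
i:      1  2  3  4  5  6  7  8  9 10 11 12
a[i]:  11  7 12  2 17  4  1  4 13  8  5 14
S:     11  7 23  2 40  6  1  6 36 15 11 50
Maximum is 50 (e.g. 11 + 12 + 13 + 14).

50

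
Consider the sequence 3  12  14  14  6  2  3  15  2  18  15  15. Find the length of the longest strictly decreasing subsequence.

Negate each value so 'decreasing' becomes 'increasing', then run patience tails on the negated sequence:
-3 → extends → [-3]
-12 → replaces -3 → [-12]
-14 → replaces -12 → [-14]
-14 → already a tail → [-14]
-6 → extends → [-14, -6]
-2 → extends → [-14, -6, -2]
-3 → replaces -2 → [-14, -6, -3]
-15 → replaces -14 → [-15, -6, -3]
-2 → extends → [-15, -6, -3, -2]
-18 → replaces -15 → [-18, -6, -3, -2]
-15 → replaces -6 → [-18, -15, -3, -2]
-15 → already a tail → [-18, -15, -3, -2]
Four tails, so the longest strictly decreasing subsequence of the original has length 4.

4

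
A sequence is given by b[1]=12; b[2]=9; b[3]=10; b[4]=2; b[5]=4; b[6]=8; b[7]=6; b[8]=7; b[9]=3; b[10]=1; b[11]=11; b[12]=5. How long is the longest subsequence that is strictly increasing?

5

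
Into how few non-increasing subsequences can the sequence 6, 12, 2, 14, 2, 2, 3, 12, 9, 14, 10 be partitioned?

4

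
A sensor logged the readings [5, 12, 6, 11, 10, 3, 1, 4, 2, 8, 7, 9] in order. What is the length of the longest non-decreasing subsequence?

Let dp[i] be the length of the longest such subsequence ending at index i:
i:      1  2  3  4  5  6  7  8  9 10 11 12
a[i]:   5 12  6 11 10  3  1  4  2  8  7  9
dp:     1  2  2  3  3  1  1  2  2  3  3  4
Maximum dp value is 4.

4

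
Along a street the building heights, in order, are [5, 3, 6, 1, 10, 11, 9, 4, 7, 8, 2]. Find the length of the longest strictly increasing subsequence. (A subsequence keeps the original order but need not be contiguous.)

4

Track the smallest tail for each achievable length (strict):
5 → extends → [5]
3 → replaces 5 → [3]
6 → extends → [3, 6]
1 → replaces 3 → [1, 6]
10 → extends → [1, 6, 10]
11 → extends → [1, 6, 10, 11]
9 → replaces 10 → [1, 6, 9, 11]
4 → replaces 6 → [1, 4, 9, 11]
7 → replaces 9 → [1, 4, 7, 11]
8 → replaces 11 → [1, 4, 7, 8]
2 → replaces 4 → [1, 2, 7, 8]
Four tails, so the longest strictly increasing subsequence has length 4 (e.g. 5, 6, 10, 11).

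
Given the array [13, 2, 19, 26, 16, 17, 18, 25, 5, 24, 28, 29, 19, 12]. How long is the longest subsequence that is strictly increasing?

7

Let dp[i] be the length of the longest such subsequence ending at index i:
i:      1  2  3  4  5  6  7  8  9 10 11 12 13 14
a[i]:  13  2 19 26 16 17 18 25  5 24 28 29 19 12
dp:     1  1  2  3  2  3  4  5  2  5  6  7  5  3
Maximum dp value is 7.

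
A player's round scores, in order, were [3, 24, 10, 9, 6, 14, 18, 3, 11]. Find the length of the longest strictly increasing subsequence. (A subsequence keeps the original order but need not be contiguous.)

Track the smallest tail for each achievable length (strict):
3 → extends → [3]
24 → extends → [3, 24]
10 → replaces 24 → [3, 10]
9 → replaces 10 → [3, 9]
6 → replaces 9 → [3, 6]
14 → extends → [3, 6, 14]
18 → extends → [3, 6, 14, 18]
3 → already a tail → [3, 6, 14, 18]
11 → replaces 14 → [3, 6, 11, 18]
Four tails, so the longest strictly increasing subsequence has length 4 (e.g. 3, 10, 14, 18).

4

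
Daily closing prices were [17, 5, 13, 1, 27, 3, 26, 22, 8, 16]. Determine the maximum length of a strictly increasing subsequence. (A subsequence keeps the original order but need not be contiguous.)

Track the smallest tail for each achievable length (strict):
17 → extends → [17]
5 → replaces 17 → [5]
13 → extends → [5, 13]
1 → replaces 5 → [1, 13]
27 → extends → [1, 13, 27]
3 → replaces 13 → [1, 3, 27]
26 → replaces 27 → [1, 3, 26]
22 → replaces 26 → [1, 3, 22]
8 → replaces 22 → [1, 3, 8]
16 → extends → [1, 3, 8, 16]
Four tails, so the longest strictly increasing subsequence has length 4 (e.g. 1, 3, 8, 16).

4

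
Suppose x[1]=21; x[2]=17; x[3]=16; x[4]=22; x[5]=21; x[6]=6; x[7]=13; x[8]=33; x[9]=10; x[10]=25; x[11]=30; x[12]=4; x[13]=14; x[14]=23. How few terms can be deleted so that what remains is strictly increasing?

Fewest deletions = n − (longest strictly increasing subsequence).
Patience tails:
21 → extends → [21]
17 → replaces 21 → [17]
16 → replaces 17 → [16]
22 → extends → [16, 22]
21 → replaces 22 → [16, 21]
6 → replaces 16 → [6, 21]
13 → replaces 21 → [6, 13]
33 → extends → [6, 13, 33]
10 → replaces 13 → [6, 10, 33]
25 → replaces 33 → [6, 10, 25]
30 → extends → [6, 10, 25, 30]
4 → replaces 6 → [4, 10, 25, 30]
14 → replaces 25 → [4, 10, 14, 30]
23 → replaces 30 → [4, 10, 14, 23]
Longest strictly increasing subsequence has length 4, so deletions = 14 − 4 = 10.

10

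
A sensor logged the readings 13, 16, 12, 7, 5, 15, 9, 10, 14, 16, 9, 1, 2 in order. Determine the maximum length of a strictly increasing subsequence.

Track the smallest tail for each achievable length (strict):
13 → extends → [13]
16 → extends → [13, 16]
12 → replaces 13 → [12, 16]
7 → replaces 12 → [7, 16]
5 → replaces 7 → [5, 16]
15 → replaces 16 → [5, 15]
9 → replaces 15 → [5, 9]
10 → extends → [5, 9, 10]
14 → extends → [5, 9, 10, 14]
16 → extends → [5, 9, 10, 14, 16]
9 → already a tail → [5, 9, 10, 14, 16]
1 → replaces 5 → [1, 9, 10, 14, 16]
2 → replaces 9 → [1, 2, 10, 14, 16]
Five tails, so the longest strictly increasing subsequence has length 5 (e.g. 7, 9, 10, 14, 16).

5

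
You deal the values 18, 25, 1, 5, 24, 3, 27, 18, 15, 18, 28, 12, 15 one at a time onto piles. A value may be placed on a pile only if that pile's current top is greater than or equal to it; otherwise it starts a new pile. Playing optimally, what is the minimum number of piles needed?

The minimum number of non-increasing subsequences covering a sequence equals the length of its longest strictly increasing subsequence.
LIS length is 5 (e.g. 1, 5, 24, 27, 28), so 5 piles are needed.

5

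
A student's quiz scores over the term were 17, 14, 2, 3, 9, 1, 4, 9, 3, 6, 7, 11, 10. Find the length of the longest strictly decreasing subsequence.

Let dp[i] be the longest strictly decreasing subsequence ending at i:
i:      1  2  3  4  5  6  7  8  9 10 11 12 13
a[i]:  17 14  2  3  9  1  4  9  3  6  7 11 10
dp:     1  2  3  3  3  4  4  3  5  4  4  3  4
Maximum is 5.

5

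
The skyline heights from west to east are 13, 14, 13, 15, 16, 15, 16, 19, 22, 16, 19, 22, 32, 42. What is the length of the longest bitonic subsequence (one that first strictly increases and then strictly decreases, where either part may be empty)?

inc[i] = longest strictly increasing subsequence ending at i; dec[i] = longest strictly decreasing subsequence starting at i:
i:      1  2  3  4  5  6  7  8  9 10 11 12 13 14
a[i]:  13 14 13 15 16 15 16 19 22 16 19 22 32 42
inc:    1  2  1  3  4  3  4  5  6  4  5  6  7  8
dec:    1  2  1  1  2  1  1  2  2  1  1  1  1  1
Best peak at i=14 (value 42): inc=8, dec=1, length 8+1−1 = 8.

8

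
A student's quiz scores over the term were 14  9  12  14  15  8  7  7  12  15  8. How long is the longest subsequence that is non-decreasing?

5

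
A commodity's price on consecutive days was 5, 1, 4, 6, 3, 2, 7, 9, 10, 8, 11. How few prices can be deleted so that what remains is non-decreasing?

Fewest deletions = n − (longest non-decreasing subsequence).
Patience tails:
5 → extends → [5]
1 → replaces 5 → [1]
4 → extends → [1, 4]
6 → extends → [1, 4, 6]
3 → replaces 4 → [1, 3, 6]
2 → replaces 3 → [1, 2, 6]
7 → extends → [1, 2, 6, 7]
9 → extends → [1, 2, 6, 7, 9]
10 → extends → [1, 2, 6, 7, 9, 10]
8 → replaces 9 → [1, 2, 6, 7, 8, 10]
11 → extends → [1, 2, 6, 7, 8, 10, 11]
Longest non-decreasing subsequence has length 7, so deletions = 11 − 7 = 4.

4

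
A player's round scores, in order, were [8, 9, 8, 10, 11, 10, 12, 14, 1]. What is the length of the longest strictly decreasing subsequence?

3

Negate each value so 'decreasing' becomes 'increasing', then run patience tails on the negated sequence:
-8 → extends → [-8]
-9 → replaces -8 → [-9]
-8 → extends → [-9, -8]
-10 → replaces -9 → [-10, -8]
-11 → replaces -10 → [-11, -8]
-10 → replaces -8 → [-11, -10]
-12 → replaces -11 → [-12, -10]
-14 → replaces -12 → [-14, -10]
-1 → extends → [-14, -10, -1]
Three tails, so the longest strictly decreasing subsequence of the original has length 3.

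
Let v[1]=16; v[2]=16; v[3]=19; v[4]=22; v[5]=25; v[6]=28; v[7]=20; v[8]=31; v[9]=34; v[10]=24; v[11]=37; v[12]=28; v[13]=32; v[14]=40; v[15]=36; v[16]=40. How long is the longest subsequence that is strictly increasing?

9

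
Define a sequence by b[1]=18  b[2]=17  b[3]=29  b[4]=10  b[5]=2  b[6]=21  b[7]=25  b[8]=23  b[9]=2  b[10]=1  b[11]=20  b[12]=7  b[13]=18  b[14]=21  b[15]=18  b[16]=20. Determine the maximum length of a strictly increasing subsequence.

Track the smallest tail for each achievable length (strict):
18 → extends → [18]
17 → replaces 18 → [17]
29 → extends → [17, 29]
10 → replaces 17 → [10, 29]
2 → replaces 10 → [2, 29]
21 → replaces 29 → [2, 21]
25 → extends → [2, 21, 25]
23 → replaces 25 → [2, 21, 23]
2 → already a tail → [2, 21, 23]
1 → replaces 2 → [1, 21, 23]
20 → replaces 21 → [1, 20, 23]
7 → replaces 20 → [1, 7, 23]
18 → replaces 23 → [1, 7, 18]
21 → extends → [1, 7, 18, 21]
18 → already a tail → [1, 7, 18, 21]
20 → replaces 21 → [1, 7, 18, 20]
Four tails, so the longest strictly increasing subsequence has length 4 (e.g. 2, 7, 18, 21).

4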